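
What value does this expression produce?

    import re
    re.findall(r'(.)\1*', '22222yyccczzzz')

After group 1 captures some text, `\1` only succeeds where that same text appears again.
Walking the string: at [0:5] match '22222', group 1 = '2'; at [5:7] match 'yy', group 1 = 'y'; at [7:10] match 'ccc', group 1 = 'c'; at [10:14] match 'zzzz', group 1 = 'z'.
With a single group, `findall` returns only what that group captured — 4 items.

['2', 'y', 'c', 'z']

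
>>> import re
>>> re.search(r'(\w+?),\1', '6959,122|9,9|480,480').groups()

('9',)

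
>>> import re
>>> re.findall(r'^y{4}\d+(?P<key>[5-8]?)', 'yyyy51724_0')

['']

Pattern: anchored at the start of the string; then exactly 4 of a literal 'y', then one or more of a digit; then optionally a character in [5-8] (captured as 'key').
Walking the string: at [0:9] match 'yyyy51724', group 1 = ''.
Because there's exactly one group, `findall` drops the full match and keeps group 1 from the one hit.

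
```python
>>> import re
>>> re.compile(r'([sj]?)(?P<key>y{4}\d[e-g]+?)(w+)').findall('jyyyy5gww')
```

This matches optionally one of [sj] (captured); then exactly 4 of a literal 'y', then a digit, then one or more of a character in [e-g] (lazy) (captured as 'key'); then one or more of a literal 'w' (captured).
3 groups means the one result is a tuple of 3 captured strings — 1 here.

[('j', 'yyyy5g', 'ww')]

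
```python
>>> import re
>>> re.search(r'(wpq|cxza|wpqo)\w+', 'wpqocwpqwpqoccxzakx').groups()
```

The match spans [0:19] → 'wpqocwpqwpqoccxzakx'.
Captured: group 1 = 'wpq'.

('wpq',)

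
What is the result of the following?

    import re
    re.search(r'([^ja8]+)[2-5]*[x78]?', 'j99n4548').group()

Pattern: one or more of any character except [ja8] (captured); then zero or more of a character in [2-5], then optionally one of [x78].
Unlike `match`, `search` isn't anchored — it looks for the pattern anywhere in the string.
The match spans [1:8] → '99n4548'.
Captured: group 1 = '99n454'.

'99n4548'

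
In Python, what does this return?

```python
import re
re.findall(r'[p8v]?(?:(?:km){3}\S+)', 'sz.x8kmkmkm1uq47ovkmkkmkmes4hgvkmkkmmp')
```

['8kmkmkm1uq47ovkmkkmkmes4hgvkmkkmmp']

The pattern matches optionally one of [p8v]; then the literal 'km' repeated 3 times, then one or more of a non-whitespace character (non-capturing group).
With no groups in the pattern, `findall` gives back each whole match — 1 here.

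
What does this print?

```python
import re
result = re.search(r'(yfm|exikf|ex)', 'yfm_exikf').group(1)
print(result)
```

yfm

`search` walks the string left to right and returns the first match it finds.
The match spans [0:3] → 'yfm'.
Captured: group 1 = 'yfm'.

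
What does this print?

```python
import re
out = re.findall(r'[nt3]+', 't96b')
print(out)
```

['t']

The pattern matches one or more of one of [nt3].
Matches: at [0:1] → 't'.
No capturing groups, so `findall` returns the 1 full match string.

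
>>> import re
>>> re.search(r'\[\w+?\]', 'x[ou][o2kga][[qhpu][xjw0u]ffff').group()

'[ou]'

`re.search` tries every starting position until one works.
The match spans [1:5] → '[ou]'.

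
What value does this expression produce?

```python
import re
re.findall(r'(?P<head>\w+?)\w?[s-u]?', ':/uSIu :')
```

The pattern matches one or more of a word character (lazy) (captured as 'head'); then optionally a word character, then optionally a character in [s-u].
With the lazy modifier that quantifier settles for the fewest repetitions that let the rest of the pattern succeed (the atoms after it are unaffected and can still be greedy).
Matches: at [2:4] match 'uS', group 1 = 'u'; at [4:6] match 'Iu', group 1 = 'I'.
With a single group, `findall` returns only what that group captured — 2 items.

['u', 'I']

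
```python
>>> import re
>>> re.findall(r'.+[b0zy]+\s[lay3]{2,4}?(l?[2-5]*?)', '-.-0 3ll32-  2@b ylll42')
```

The pattern matches one or more of any character, then one or more of one of [b0zy]; then whitespace, then 2 to 4 of one of [lay3] (lazy); then optionally a literal 'l', then zero or more of a character in [2-5] (lazy) (captured).
Walking the string: at [0:20] match '-.-0 3ll32-  2@b yll', group 1 = 'l'.
With a single group, `findall` returns only what that group captured — 1 item.

['l']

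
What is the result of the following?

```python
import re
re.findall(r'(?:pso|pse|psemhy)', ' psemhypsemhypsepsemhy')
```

`|` is ordered: at each position the engine commits to the first alternative that works.
Scanning left to right: at [1:4] → 'pse'; at [7:10] → 'pse'; at [13:16] → 'pse'; at [16:19] → 'pse'.
With no groups in the pattern, `findall` gives back each whole match — 4 here.

['pse', 'pse', 'pse', 'pse']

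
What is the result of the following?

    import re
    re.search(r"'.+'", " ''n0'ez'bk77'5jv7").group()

The match spans [1:14] → "''n0'ez'bk77'".

"''n0'ez'bk77'"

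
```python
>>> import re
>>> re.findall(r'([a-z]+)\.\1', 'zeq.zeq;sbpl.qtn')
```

A backreference is literal: `\1` must see the identical characters the first group matched.
Walking the string: at [0:7] match 'zeq.zeq', group 1 = 'zeq'.
`findall` collects group 1 from the one match (1 total).

['zeq']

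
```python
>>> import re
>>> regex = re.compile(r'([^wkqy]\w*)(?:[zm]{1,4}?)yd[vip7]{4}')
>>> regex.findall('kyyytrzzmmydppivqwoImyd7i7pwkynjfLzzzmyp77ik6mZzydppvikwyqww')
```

['trzzmmydppivqwoImyd7i7pwkynjfLzzzmyp77ik6mZ']

Pattern: any character except [wkqy], then zero or more of a word character (captured); then 1 to 4 of one of [zm] (lazy) (non-capturing group); then the literal 'yd', then exactly 4 of one of [vip7].
Scanning left to right: at [4:54] match 'trzzmmydppivqwoImyd7i7pwkynjfLzzzmyp77ik6mZzydppvi', group 1 = 'trzzmmydppivqwoImyd7i7pwkynjfLzzzmyp77ik6mZ'.
`findall` collects group 1 from the one match (1 total).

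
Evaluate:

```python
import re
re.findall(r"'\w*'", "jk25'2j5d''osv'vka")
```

["'2j5d'", "'osv'"]

Matches: at [4:10] → "'2j5d'"; at [10:15] → "'osv'".
With no groups in the pattern, `findall` gives back each whole match — 2 here.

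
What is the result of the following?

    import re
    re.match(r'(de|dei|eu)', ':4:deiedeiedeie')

None

With `match`, the pattern is implicitly anchored at the beginning.
Here the string doesn't start with a match, so the call returns None.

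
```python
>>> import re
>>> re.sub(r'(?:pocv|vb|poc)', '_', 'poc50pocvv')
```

'_50_v'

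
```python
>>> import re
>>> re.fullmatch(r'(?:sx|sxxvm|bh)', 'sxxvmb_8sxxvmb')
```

None

`re.fullmatch` is like wrapping the pattern in `^…$` (in single-line mode).
Here the string isn't matched end-to-end, so the call returns None.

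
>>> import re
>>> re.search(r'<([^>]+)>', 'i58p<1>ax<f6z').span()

The match spans [4:7] → '<1>'.

(4, 7)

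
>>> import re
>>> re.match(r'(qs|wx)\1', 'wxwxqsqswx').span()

(0, 4)

`match` is anchored at position 0; if the pattern doesn't fit there, it returns None.
The match spans [0:4] → 'wxwx'.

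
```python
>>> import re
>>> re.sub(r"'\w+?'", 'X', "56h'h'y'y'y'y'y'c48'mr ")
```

'56hXyXyXyXmr '

`sub` substitutes 'X' at each match site.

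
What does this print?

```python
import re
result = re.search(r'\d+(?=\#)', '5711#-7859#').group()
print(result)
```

5711

The lookaround is zero-width — it requires the adjacent text to match without consuming it, so the asserted text isn't part of the match.
The match spans [0:4] → '5711'.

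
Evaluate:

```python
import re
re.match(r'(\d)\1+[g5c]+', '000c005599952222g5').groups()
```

('0',)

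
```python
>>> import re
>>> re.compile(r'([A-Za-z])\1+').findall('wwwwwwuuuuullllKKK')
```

['w', 'u', 'l', 'K']

`\1` has to match the exact text group 1 already captured.
Matches: at [0:6] match 'wwwwww', group 1 = 'w'; at [6:11] match 'uuuuu', group 1 = 'u'; at [11:15] match 'llll', group 1 = 'l'; at [15:18] match 'KKK', group 1 = 'K'.
One capturing group, so `findall` returns just the captured substring from each match — 4 in all.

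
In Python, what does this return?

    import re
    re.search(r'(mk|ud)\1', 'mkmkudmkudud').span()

`\1` is not a pattern — it's the concrete string captured by group 1, re-applied verbatim.
`search` walks the string left to right and returns the first match it finds.
The match spans [0:4] → 'mkmk'.
Captured: group 1 = 'mk'.

(0, 4)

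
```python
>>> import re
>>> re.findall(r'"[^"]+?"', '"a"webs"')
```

['"a"']

`findall` yields the raw match text (1 of them) because the pattern has no groups.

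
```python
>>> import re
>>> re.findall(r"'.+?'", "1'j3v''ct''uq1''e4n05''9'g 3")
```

Because the quantifier is non-greedy, it stops expanding at the earliest point where the rest of the pattern can succeed.
Walking the string: at [1:6] → "'j3v'"; at [6:10] → "'ct'"; at [10:15] → "'uq1'"; at [15:22] → "'e4n05'"; at [22:25] → "'9'".
`findall` yields the raw match text (5 of them) because the pattern has no groups.

["'j3v'", "'ct'", "'uq1'", "'e4n05'", "'9'"]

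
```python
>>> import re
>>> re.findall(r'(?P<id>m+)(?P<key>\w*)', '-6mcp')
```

[('m', 'cp')]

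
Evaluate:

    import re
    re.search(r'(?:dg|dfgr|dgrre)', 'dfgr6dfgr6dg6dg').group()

Unlike `match`, `search` isn't anchored — it looks for the pattern anywhere in the string.
The match spans [0:4] → 'dfgr'.

'dfgr'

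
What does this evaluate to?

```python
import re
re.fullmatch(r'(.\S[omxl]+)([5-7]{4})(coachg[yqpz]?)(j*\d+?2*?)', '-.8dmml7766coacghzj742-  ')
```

None

This matches any character, then a non-whitespace character, then one or more of one of [omxl] (captured); then exactly 4 of a character in [5-7] (captured); then the literal 'coa', then the literal 'chg', then optionally one of [yqpz] (captured); then zero or more of a literal 'j', then one or more of a digit (lazy), then zero or more of a literal '2' (lazy) (captured).
`re.fullmatch` is like wrapping the pattern in `^…$` (in single-line mode).
Here the pattern can't cover the whole string, so the call returns None.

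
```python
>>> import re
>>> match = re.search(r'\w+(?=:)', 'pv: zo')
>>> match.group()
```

Lookahead/lookbehind check context without consuming it, so the matched span excludes the asserted characters.
Unlike `match`, `search` isn't anchored — it looks for the pattern anywhere in the string.
The match spans [0:2] → 'pv'.

'pv'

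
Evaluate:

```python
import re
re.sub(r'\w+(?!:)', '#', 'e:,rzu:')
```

The negative lookaround is zero-width — it rules out positions where the adjacent text would match, without consuming anything.
Matches: at [3:5] → 'rz'.
Every occurrence is swapped for '#'.

'e:,#u:'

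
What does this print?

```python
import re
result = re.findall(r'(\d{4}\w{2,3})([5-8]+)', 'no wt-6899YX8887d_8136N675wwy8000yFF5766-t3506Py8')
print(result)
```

[('6899YX8', '887'), ('8136N67', '5'), ('8000yFF', '5766'), ('3506Py', '8')]

This matches exactly 4 of a digit, then 2 to 3 of a word character (captured); then one or more of a character in [5-8] (captured).
Matches: at [6:16] match '6899YX8887', groups = ('6899YX8', '887'); at [18:26] match '8136N675', groups = ('8136N67', '5'); at [29:40] match '8000yFF5766', groups = ('8000yFF', '5766'); at [42:49] match '3506Py8', groups = ('3506Py', '8').
2 groups means each result is a tuple of 2 captured strings — 4 here.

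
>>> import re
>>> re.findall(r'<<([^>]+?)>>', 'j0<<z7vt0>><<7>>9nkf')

['z7vt0', '7']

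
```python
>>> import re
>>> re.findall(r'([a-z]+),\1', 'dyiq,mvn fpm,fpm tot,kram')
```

['fpm']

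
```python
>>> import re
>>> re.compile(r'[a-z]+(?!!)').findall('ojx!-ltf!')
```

The negative lookaround is zero-width — it rules out positions where the adjacent text would match, without consuming anything.
Matches: at [0:2] → 'oj'; at [5:7] → 'lt'.
With no groups in the pattern, `findall` gives back each whole match — 2 here.

['oj', 'lt']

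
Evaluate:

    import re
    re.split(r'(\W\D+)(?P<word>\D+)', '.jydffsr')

['', '.jydffs', 'r', '']

Pattern: a non-word character, then one or more of a non-digit (captured); then one or more of a non-digit (captured as 'word').
Matches to split on: at [0:8] → '.jydffsr'.
With a capturing group present, the delimiter's captured portion is kept in the result list.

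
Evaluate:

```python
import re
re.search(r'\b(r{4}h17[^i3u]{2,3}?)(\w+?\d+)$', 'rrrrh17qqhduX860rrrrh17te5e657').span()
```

The match spans [0:30] → 'rrrrh17qqhduX860rrrrh17te5e657'.

(0, 30)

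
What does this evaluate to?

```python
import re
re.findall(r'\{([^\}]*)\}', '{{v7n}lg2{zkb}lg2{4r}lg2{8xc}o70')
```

['{v7n', 'zkb', '4r', '8xc']

Scanning left to right: at [0:6] match '{{v7n}', group 1 = '{v7n'; at [9:14] match '{zkb}', group 1 = 'zkb'; at [17:21] match '{4r}', group 1 = '4r'; at [24:29] match '{8xc}', group 1 = '8xc'.
Because there's exactly one group, `findall` drops the full match and keeps group 1 from each hit.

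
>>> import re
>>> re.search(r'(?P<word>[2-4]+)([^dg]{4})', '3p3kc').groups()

('3', 'p3kc')

The match spans [0:5] → '3p3kc'.
Captured: group 1 = '3', group 2 = 'p3kc'.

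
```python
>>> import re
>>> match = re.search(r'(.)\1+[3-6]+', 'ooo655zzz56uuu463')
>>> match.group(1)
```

The match spans [0:6] → 'ooo655'.
Captured: group 1 = 'o'.

'o'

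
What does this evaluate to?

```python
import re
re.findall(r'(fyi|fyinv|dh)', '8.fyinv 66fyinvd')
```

['fyi', 'fyi']

Branches in `(...|...)` are attempted left-to-right; the first branch that allows the whole pattern to succeed is taken.
Scanning left to right: at [2:5] match 'fyi', group 1 = 'fyi'; at [10:13] match 'fyi', group 1 = 'fyi'.
One capturing group, so `findall` returns just the captured substring from each match — 2 in all.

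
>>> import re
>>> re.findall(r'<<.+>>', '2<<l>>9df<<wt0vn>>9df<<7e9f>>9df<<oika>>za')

Walking the string: at [1:40] → '<<l>>9df<<wt0vn>>9df<<7e9f>>9df<<oika>>'.
With no groups in the pattern, `findall` gives back each whole match — 1 here.

['<<l>>9df<<wt0vn>>9df<<7e9f>>9df<<oika>>']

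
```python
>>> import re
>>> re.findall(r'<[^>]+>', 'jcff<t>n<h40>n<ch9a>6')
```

Scanning left to right: at [4:7] → '<t>'; at [8:13] → '<h40>'; at [14:20] → '<ch9a>'.
Since nothing is captured, `findall` lists the 3 matched substrings directly.

['<t>', '<h40>', '<ch9a>']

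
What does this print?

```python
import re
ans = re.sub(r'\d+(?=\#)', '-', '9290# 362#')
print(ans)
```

-# -#

The `(?=…)`/`(?<=…)` assertion just peeks at neighbouring text; it doesn't advance the match position.
Matches: at [0:4] → '9290'; at [6:9] → '362'.
Every occurrence is swapped for '-'.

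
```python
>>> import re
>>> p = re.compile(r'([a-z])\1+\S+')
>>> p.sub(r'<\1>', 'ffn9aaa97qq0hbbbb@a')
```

After group 1 captures some text, `\1` only succeeds where that same text appears again.
`\1` in the replacement pulls in group 1's text for each match.

'<f>'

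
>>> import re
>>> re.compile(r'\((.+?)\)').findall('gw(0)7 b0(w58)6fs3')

Lazy quantifiers expand one character at a time until the remainder of the pattern can match.
Matches: at [2:5] match '(0)', group 1 = '0'; at [9:14] match '(w58)', group 1 = 'w58'.
Because there's exactly one group, `findall` drops the full match and keeps group 1 from each hit.

['0', 'w58']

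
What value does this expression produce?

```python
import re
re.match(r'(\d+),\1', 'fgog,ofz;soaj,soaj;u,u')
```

`re.match` won't scan ahead — the pattern has to work from the very first character.
Here position 0 doesn't satisfy it, so the call returns None.

None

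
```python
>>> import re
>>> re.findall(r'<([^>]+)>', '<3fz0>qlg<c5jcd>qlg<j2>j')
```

['3fz0', 'c5jcd', 'j2']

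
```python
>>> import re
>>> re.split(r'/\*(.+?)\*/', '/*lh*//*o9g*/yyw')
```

With the lazy modifier that quantifier settles for the fewest repetitions that let the rest of the pattern succeed (the atoms after it are unaffected and can still be greedy).
Matches to split on: at [0:6] → '/*lh*/'; at [6:13] → '/*o9g*/'.
`re.split` interleaves the captured-group text with the surrounding fragments.

['', 'lh', '', 'o9g', 'yyw']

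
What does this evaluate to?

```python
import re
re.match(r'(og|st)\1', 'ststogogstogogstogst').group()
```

'stst'

`match` is anchored at position 0; if the pattern doesn't fit there, it returns None.
The match spans [0:4] → 'stst'.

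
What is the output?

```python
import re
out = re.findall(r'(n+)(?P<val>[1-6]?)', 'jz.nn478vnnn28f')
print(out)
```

[('nn', '4'), ('nnn', '2')]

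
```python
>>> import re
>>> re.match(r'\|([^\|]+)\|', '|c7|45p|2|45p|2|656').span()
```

(0, 4)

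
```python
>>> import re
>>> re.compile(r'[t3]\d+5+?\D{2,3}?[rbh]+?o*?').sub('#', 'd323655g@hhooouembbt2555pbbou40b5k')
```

'd#hooouembb#ou40b5k'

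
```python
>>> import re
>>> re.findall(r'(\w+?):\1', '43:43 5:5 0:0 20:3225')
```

The backreference `\1` re-matches whatever the first group consumed, character for character.
One capturing group, so `findall` returns just the captured substring from each match — 3 in all.

['43', '5', '0']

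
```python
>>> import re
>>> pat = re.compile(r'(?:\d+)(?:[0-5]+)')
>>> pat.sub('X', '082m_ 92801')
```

'Xm_ X'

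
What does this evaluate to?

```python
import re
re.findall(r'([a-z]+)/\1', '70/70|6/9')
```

The backreference `\1` re-matches whatever the first group consumed, character for character.
One capturing group, so `findall` returns just the captured substring from each match — 0 in all.
Nothing in the string satisfies the pattern, so the list is empty.

[]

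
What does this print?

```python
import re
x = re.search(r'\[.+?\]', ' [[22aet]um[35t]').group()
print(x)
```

The match spans [1:9] → '[[22aet]'.

[[22aet]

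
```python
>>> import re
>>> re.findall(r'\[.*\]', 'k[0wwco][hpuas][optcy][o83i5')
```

['[0wwco][hpuas][optcy]']

Scanning left to right: at [1:22] → '[0wwco][hpuas][optcy]'.
`findall` yields the raw match text (1 of them) because the pattern has no groups.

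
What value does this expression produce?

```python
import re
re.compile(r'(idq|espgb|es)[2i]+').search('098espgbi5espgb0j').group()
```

The match spans [3:9] → 'espgbi'.

'espgbi'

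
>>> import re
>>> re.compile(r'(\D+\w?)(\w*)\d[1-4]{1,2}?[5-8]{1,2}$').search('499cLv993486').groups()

The match spans [3:12] → 'cLv993486'.
Captured: group 1 = 'cLv9', group 2 = '9'.

('cLv9', '9')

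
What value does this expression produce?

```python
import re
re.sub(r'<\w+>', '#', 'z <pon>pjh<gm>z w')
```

Each match is replaced by '#'.

'z #pjh#z w'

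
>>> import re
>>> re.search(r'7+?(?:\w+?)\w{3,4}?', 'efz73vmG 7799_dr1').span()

(3, 8)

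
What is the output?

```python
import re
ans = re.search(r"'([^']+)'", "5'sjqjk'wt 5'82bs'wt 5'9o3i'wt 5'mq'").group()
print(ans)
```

'sjqjk'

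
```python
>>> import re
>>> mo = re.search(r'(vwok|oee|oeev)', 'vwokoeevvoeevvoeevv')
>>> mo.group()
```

Unlike `match`, `search` isn't anchored — it looks for the pattern anywhere in the string.
The match spans [0:4] → 'vwok'.
Captured: group 1 = 'vwok'.

'vwok'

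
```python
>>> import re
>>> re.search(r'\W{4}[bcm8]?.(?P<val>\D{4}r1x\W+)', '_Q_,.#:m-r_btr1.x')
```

This matches exactly 4 of a non-word character, then optionally one of [bcm8], then any character; then exactly 4 of a non-digit, then the literal 'r1x', then one or more of a non-word character (captured as 'val').
Unlike `match`, `search` isn't anchored — it looks for the pattern anywhere in the string.
Here nothing in the string fits, so the call returns None.

None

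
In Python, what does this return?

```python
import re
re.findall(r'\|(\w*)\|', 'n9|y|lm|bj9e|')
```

['y', 'bj9e']

`findall` collects group 1 from each match (2 total).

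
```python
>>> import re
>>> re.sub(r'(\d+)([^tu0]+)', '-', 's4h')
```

's-'

Pattern: one or more of a digit (captured); then one or more of any character except [tu0] (captured).
Every occurrence is swapped for '-'.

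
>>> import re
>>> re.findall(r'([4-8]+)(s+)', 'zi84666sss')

Pattern: one or more of a character in [4-8] (captured); then one or more of a literal 's' (captured).
`findall` packs the 2 group values into a tuple for every match.

[('84666', 'sss')]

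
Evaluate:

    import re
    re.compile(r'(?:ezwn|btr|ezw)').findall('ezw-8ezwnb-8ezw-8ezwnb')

['ezw', 'ezwn', 'ezw', 'ezwn']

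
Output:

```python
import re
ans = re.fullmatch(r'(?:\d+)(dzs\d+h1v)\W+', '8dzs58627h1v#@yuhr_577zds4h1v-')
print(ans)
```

None

Pattern: one or more of a digit (non-capturing group); then the literal 'dzs', then one or more of a digit, then the literal 'h1v' (captured); then one or more of a non-word character.
`fullmatch` succeeds only if the pattern covers the string from start to end.
Here the pattern can't cover the whole string, so the call returns None.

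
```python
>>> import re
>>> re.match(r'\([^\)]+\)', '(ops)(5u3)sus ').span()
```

(0, 5)

`re.match` won't scan ahead — the pattern has to work from the very first character.
The match spans [0:5] → '(ops)'.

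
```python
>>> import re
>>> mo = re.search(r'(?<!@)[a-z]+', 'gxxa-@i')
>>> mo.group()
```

'gxxa'

A negative assertion filters positions out without eating any characters.
Unlike `match`, `search` isn't anchored — it looks for the pattern anywhere in the string.
The match spans [0:4] → 'gxxa'.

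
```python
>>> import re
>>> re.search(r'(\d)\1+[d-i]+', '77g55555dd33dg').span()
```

(0, 3)

`\1` has to match the exact text group 1 already captured.
`re.search` scans for the first position where the pattern succeeds.
The match spans [0:3] → '77g'.
Captured: group 1 = '7'.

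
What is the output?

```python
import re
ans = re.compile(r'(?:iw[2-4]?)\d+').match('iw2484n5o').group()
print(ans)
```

iw2484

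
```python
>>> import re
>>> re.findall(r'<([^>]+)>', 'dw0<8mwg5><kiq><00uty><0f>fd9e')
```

Walking the string: at [3:10] match '<8mwg5>', group 1 = '8mwg5'; at [10:15] match '<kiq>', group 1 = 'kiq'; at [15:22] match '<00uty>', group 1 = '00uty'; at [22:26] match '<0f>', group 1 = '0f'.
`findall` collects group 1 from each match (4 total).

['8mwg5', 'kiq', '00uty', '0f']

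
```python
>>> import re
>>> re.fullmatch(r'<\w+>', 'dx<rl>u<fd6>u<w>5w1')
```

None

`re.fullmatch` requires the pattern to consume the entire string.
Here the string isn't matched end-to-end, so the call returns None.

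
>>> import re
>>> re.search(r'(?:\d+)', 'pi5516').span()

The match spans [2:6] → '5516'.

(2, 6)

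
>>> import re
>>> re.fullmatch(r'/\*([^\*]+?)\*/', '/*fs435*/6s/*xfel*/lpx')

`re.fullmatch` requires the pattern to consume the entire string.
Here the string isn't matched end-to-end, so the call returns None.

None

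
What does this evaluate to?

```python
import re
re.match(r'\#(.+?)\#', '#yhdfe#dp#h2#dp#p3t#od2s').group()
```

'#yhdfe#'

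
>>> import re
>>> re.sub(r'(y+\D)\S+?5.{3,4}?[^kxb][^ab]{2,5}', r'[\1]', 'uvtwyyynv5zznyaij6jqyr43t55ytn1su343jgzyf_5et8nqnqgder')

'uvtw[yyyn][yr]3jgz[yf]er'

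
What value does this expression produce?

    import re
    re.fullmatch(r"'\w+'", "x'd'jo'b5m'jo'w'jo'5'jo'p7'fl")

`re.fullmatch` requires the pattern to consume the entire string.
Here there's no way to consume every character, so the call returns None.

None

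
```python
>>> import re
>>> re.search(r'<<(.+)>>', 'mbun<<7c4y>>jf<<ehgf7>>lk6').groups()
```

('7c4y>>jf<<ehgf7',)

The match spans [4:23] → '<<7c4y>>jf<<ehgf7>>'.
Captured: group 1 = '7c4y>>jf<<ehgf7'.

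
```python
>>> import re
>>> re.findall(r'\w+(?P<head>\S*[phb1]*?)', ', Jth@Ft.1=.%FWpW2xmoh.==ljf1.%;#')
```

['@Ft.1=.%FWpW2xmoh.==ljf1.%;#']

Pattern: one or more of a word character; then zero or more of a non-whitespace character, then zero or more of one of [phb1] (lazy) (captured as 'head').
Walking the string: at [2:33] match 'Jth@Ft.1=.%FWpW2xmoh.==ljf1.%;#', group 1 = '@Ft.1=.%FWpW2xmoh.==ljf1.%;#'.
One capturing group, so `findall` returns just the captured substring from the one match — 1 in all.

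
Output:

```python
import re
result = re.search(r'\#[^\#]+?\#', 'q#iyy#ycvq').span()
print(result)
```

The match spans [1:6] → '#iyy#'.

(1, 6)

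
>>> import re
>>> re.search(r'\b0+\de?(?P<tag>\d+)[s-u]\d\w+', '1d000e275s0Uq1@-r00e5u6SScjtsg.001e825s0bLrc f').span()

This matches a word boundary (`\b`, zero-width); then one or more of a literal '0', then a digit, then optionally the literal 'e'; then one or more of a digit (captured as 'tag'); then a character in [s-u], then a digit, then one or more of a word character.
`search` walks the string left to right and returns the first match it finds.
The match spans [31:44] → '001e825s0bLrc'.
Captured: group 1 = '825'.

(31, 44)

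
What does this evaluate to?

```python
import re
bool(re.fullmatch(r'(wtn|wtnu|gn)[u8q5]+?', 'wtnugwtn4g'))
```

False

For `fullmatch`, every character of the input must be accounted for by the pattern.
Here there's no way to consume every character, so the call returns None, and `bool(None)` is False.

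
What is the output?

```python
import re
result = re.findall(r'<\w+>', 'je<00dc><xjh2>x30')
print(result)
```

With no groups in the pattern, `findall` gives back each whole match — 2 here.

['<00dc>', '<xjh2>']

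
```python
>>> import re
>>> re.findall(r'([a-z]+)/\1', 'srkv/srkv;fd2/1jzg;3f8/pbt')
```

['srkv']

The backreference `\1` re-matches whatever the first group consumed, character for character.
Matches: at [0:9] match 'srkv/srkv', group 1 = 'srkv'.
Because there's exactly one group, `findall` drops the full match and keeps group 1 from the one hit.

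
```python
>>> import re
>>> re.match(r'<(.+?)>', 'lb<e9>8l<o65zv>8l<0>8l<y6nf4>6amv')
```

`re.match` won't scan ahead — the pattern has to work from the very first character.
Here position 0 doesn't satisfy it, so the call returns None.

None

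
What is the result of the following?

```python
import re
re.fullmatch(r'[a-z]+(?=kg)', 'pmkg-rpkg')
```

`fullmatch` succeeds only if the pattern covers the string from start to end.
Here there's no way to consume every character, so the call returns None.

None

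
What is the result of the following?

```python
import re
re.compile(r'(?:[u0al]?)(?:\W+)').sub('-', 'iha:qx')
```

`sub` substitutes '-' at each match site.

'ih-qx'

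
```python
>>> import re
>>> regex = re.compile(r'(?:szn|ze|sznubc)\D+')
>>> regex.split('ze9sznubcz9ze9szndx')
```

Each match becomes a cut point; 3 segments remain.

['ze9', '9ze9', '']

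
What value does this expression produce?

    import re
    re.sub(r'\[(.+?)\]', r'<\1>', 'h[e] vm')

'h<e> vm'

Each match is replaced using the text its own group 1 captured.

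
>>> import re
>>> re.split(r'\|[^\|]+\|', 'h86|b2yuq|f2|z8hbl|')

['h86', 'f2', '']

Matches to split on: at [3:10] → '|b2yuq|'; at [12:19] → '|z8hbl|'.
The string is cut at each match, leaving 3 pieces.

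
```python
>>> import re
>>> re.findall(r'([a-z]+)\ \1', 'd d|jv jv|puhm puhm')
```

['d', 'jv', 'puhm']

A backreference is literal: `\1` must see the identical characters the first group matched.
One capturing group, so `findall` returns just the captured substring from each match — 3 in all.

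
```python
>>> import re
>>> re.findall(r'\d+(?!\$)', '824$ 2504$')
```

['82', '250']

A negative assertion filters positions out without eating any characters.
`findall` yields the raw match text (2 of them) because the pattern has no groups.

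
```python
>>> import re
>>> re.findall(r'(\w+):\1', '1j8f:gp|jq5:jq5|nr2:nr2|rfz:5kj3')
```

The backreference `\1` re-matches whatever the first group consumed, character for character.
One capturing group, so `findall` returns just the captured substring from each match — 2 in all.

['jq5', 'nr2']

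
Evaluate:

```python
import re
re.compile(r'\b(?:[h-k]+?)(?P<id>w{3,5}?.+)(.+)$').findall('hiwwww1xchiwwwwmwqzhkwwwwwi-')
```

The pattern matches a word boundary (`\b`, zero-width); then one or more of a character in [h-k] (lazy) (non-capturing group); then 3 to 5 of a literal 'w' (lazy), then one or more of any character (captured as 'id'); then one or more of any character (captured); then anchored at the end.
`findall` packs the 2 group values into a tuple for every match.

[('wwww1xchiwwwwmwqzhkwwwwwi', '-')]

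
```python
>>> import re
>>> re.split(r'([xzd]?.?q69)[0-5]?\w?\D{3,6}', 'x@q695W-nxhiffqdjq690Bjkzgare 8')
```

['', 'x@q69', 'fq', 'djq69', 'e 8']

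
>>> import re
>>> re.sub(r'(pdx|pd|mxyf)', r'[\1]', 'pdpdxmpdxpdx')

'[pd][pdx]m[pdx][pdx]'

Alternation tries branches left to right and keeps the first one that lets the overall match succeed at that position.
The replacement refers to a captured group, so each match is rewritten using its own captured text.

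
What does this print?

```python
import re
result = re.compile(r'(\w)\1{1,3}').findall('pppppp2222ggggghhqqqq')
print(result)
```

['p', 'p', '2', 'g', 'h', 'q']

A backreference is literal: `\1` must see the identical characters the first group matched.
Scanning left to right: at [0:4] match 'pppp', group 1 = 'p'; at [4:6] match 'pp', group 1 = 'p'; at [6:10] match '2222', group 1 = '2'; at [10:14] match 'gggg', group 1 = 'g'; at [15:17] match 'hh', group 1 = 'h'; ….
`findall` collects group 1 from each match (6 total).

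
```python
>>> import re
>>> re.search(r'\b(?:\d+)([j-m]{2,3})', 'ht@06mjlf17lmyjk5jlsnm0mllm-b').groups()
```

('mjl',)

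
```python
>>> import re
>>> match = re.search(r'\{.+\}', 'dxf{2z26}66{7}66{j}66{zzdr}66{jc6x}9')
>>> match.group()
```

The match spans [3:35] → '{2z26}66{7}66{j}66{zzdr}66{jc6x}'.

'{2z26}66{7}66{j}66{zzdr}66{jc6x}'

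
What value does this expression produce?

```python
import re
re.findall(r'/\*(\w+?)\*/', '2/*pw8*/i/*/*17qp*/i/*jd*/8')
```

['pw8', '17qp', 'jd']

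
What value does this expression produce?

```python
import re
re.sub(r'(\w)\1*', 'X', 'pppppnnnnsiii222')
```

'XXXXX'

`\1` has to match the exact text group 1 already captured.
Matches: at [0:5] → 'ppppp'; at [5:9] → 'nnnn'; at [9:10] → 's'; at [10:13] → 'iii'; at [13:16] → '222'.
Each match is replaced by 'X'.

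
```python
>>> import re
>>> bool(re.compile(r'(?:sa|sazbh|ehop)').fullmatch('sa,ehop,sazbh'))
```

False

`re.fullmatch` is like wrapping the pattern in `^…$` (in single-line mode).
Here there's no way to consume every character, so the call returns None, and `bool(None)` is False.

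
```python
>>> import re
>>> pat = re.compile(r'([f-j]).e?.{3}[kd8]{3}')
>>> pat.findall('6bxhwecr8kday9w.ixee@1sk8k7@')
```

['h']

Pattern: a character in [f-j] (captured); then any character, then optionally a literal 'e'; then exactly 3 of any character, then exactly 3 of one of [kd8].
Because there's exactly one group, `findall` drops the full match and keeps group 1 from the one hit.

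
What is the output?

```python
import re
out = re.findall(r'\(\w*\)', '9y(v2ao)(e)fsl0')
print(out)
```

With no groups in the pattern, `findall` gives back each whole match — 2 here.

['(v2ao)', '(e)']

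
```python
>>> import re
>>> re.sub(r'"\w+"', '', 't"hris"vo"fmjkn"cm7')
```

'tvocm7'

Matches: at [1:7] → '"hris"'; at [9:16] → '"fmjkn"'.
Each match is replaced by ''.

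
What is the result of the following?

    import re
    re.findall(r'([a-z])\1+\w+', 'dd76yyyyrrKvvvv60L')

['d']

The backreference `\1` re-matches whatever the first group consumed, character for character.
Scanning left to right: at [0:18] match 'dd76yyyyrrKvvvv60L', group 1 = 'd'.
Because there's exactly one group, `findall` drops the full match and keeps group 1 from the one hit.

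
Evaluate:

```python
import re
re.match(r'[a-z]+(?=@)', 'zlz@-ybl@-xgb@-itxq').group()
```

`re.match` won't scan ahead — the pattern has to work from the very first character.
The match spans [0:3] → 'zlz'.

'zlz'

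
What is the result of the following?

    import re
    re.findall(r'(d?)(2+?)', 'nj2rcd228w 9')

The pattern matches optionally a literal 'd' (captured); then one or more of a literal '2' (lazy) (captured).
Lazy quantifiers expand one character at a time until the remainder of the pattern can match.
Walking the string: at [2:3] match '2', groups = ('', '2'); at [5:7] match 'd2', groups = ('d', '2'); at [7:8] match '2', groups = ('', '2').
`findall` packs the 2 group values into a tuple for every match.

[('', '2'), ('d', '2'), ('', '2')]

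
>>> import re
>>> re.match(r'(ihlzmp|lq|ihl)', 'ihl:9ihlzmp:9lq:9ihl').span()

(0, 3)

`match` is anchored at position 0; if the pattern doesn't fit there, it returns None.
The match spans [0:3] → 'ihl'.
Captured: group 1 = 'ihl'.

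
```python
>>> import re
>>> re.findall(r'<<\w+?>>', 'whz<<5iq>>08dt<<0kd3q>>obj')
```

['<<5iq>>', '<<0kd3q>>']

With no groups in the pattern, `findall` gives back each whole match — 2 here.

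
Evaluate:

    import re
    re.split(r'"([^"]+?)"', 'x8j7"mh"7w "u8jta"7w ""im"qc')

Matches to split on: at [4:8] → '"mh"'; at [11:18] → '"u8jta"'; at [22:26] → '"im"'.
With a capturing group present, the delimiter's captured portion is kept in the result list.

['x8j7', 'mh', '7w ', 'u8jta', '7w "', 'im', 'qc']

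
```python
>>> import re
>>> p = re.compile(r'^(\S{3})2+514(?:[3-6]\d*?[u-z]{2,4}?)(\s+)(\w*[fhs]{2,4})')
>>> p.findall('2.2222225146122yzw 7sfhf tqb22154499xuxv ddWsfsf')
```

The pattern matches anchored at the start of the string; then exactly 3 of a non-whitespace character (captured); then one or more of the literal '2', then the literal '514'; then a character in [3-6], then zero or more of a digit (lazy), then 2 to 4 of a character in [u-z] (lazy) (non-capturing group); then one or more of whitespace (captured); then zero or more of a word character, then 2 to 4 of one of [fhs] (captured).
3 groups means the one result is a tuple of 3 captured strings — 1 here.

[('2.2', ' ', '7sfhf')]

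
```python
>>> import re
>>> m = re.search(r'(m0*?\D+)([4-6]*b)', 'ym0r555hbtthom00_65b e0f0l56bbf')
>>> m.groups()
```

('m00_', '65b')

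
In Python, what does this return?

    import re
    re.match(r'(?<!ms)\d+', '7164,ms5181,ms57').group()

'7164'

The negative lookaround is zero-width — it rules out positions where the adjacent text would match, without consuming anything.
With `match`, the pattern is implicitly anchored at the beginning.
The match spans [0:4] → '7164'.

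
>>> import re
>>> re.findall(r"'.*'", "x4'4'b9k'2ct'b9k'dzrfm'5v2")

["'4'b9k'2ct'b9k'dzrfm'"]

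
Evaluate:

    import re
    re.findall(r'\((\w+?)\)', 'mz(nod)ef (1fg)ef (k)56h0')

Matches: at [2:7] match '(nod)', group 1 = 'nod'; at [10:15] match '(1fg)', group 1 = '1fg'; at [18:21] match '(k)', group 1 = 'k'.
`findall` collects group 1 from each match (3 total).

['nod', '1fg', 'k']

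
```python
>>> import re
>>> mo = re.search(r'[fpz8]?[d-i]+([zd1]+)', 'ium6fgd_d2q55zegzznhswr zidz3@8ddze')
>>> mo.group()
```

This matches optionally one of [fpz8], then one or more of a character in [d-i]; then one or more of one of [zd1] (captured).
`search` walks the string left to right and returns the first match it finds.
The match spans [4:7] → 'fgd'.
Captured: group 1 = 'd'.

'fgd'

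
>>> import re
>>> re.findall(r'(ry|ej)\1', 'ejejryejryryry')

['ej', 'ry']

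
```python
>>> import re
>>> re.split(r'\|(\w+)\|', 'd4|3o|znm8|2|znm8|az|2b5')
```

['d4', '3o', 'znm8', '2', 'znm8', 'az', '2b5']

Matches to split on: at [2:6] → '|3o|'; at [10:13] → '|2|'; at [17:21] → '|az|'.
With a capturing group present, the delimiter's captured portion is kept in the result list.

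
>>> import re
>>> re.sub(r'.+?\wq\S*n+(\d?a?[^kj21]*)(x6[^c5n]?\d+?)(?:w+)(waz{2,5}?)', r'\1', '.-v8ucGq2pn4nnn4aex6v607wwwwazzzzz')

'4aezzz'

Pattern: one or more of any character (lazy), then a word character; then a literal 'q', then zero or more of a non-whitespace character, then one or more of the literal 'n'; then optionally a digit, then optionally a literal 'a', then zero or more of any character except [kj21] (captured); then the literal 'x6', then optionally any character except [c5n], then one or more of a digit (lazy) (captured); then one or more of a literal 'w' (non-capturing group); then the literal 'wa', then 2 to 5 of a literal 'z' (lazy) (captured).
A `+?`/`*?`/`{m,n}?` starts at its minimum and grows only as far as needed for what follows to match.
Matches: at [0:31] → '.-v8ucGq2pn4nnn4aex6v607wwwwazz'.
`\1` in the replacement pulls in group 1's text for each match.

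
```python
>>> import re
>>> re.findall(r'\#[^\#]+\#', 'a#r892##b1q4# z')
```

With no groups in the pattern, `findall` gives back each whole match — 2 here.

['#r892#', '#b1q4#']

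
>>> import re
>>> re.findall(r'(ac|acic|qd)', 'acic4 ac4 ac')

['ac', 'ac', 'ac']

Alternation isn't longest-match — the leftmost alternative that fits at this position is chosen.
Walking the string: at [0:2] match 'ac', group 1 = 'ac'; at [6:8] match 'ac', group 1 = 'ac'; at [10:12] match 'ac', group 1 = 'ac'.
With a single group, `findall` returns only what that group captured — 3 items.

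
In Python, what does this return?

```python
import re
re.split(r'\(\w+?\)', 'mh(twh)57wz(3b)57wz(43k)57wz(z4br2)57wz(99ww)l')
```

['mh', '57wz', '57wz', '57wz', '57wz', 'l']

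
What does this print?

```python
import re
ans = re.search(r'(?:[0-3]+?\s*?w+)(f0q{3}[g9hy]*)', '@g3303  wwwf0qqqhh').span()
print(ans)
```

(2, 18)

This matches one or more of a character in [0-3] (lazy), then zero or more of whitespace (lazy), then one or more of the literal 'w' (non-capturing group); then the literal 'f0', then exactly 3 of the literal 'q', then zero or more of one of [g9hy] (captured).
`re.search` tries every starting position until one works.
The match spans [2:18] → '3303  wwwf0qqqhh'.
Captured: group 1 = 'f0qqqhh'.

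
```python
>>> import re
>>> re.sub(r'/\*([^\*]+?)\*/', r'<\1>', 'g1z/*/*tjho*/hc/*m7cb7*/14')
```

Matches: at [5:13] → '/*tjho*/'; at [15:24] → '/*m7cb7*/'.
Each match is replaced using the text its own group 1 captured.

'g1z/*<tjho>hc<m7cb7>14'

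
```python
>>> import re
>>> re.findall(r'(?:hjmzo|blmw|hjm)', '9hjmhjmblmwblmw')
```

['hjm', 'hjm', 'blmw', 'blmw']

Since nothing is captured, `findall` lists the 4 matched substrings directly.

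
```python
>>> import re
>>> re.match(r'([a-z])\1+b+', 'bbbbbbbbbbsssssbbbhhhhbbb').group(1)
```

'b'

`\1` has to match the exact text group 1 already captured.
`match` is anchored at position 0; if the pattern doesn't fit there, it returns None.
The match spans [0:10] → 'bbbbbbbbbb'.
Captured: group 1 = 'b'.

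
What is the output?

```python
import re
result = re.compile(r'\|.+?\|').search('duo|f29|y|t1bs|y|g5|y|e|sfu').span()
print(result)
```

(3, 8)

The `?` after the quantifier makes it lazy — it takes as little as possible before letting the rest of the pattern try.
The match spans [3:8] → '|f29|'.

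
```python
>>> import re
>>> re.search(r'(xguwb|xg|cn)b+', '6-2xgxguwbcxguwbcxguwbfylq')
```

None

`search` walks the string left to right and returns the first match it finds.
Here the pattern never matches, so the call returns None.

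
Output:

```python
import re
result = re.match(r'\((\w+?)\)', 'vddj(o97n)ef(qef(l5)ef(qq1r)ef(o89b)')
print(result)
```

None

`re.match` won't scan ahead — the pattern has to work from the very first character.
Here position 0 doesn't satisfy it, so the call returns None.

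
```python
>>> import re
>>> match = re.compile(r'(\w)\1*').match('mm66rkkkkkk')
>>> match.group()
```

'mm'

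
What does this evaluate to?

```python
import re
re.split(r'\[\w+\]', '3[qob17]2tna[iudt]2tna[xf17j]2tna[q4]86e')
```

['3', '2tna', '2tna', '2tna', '86e']

`split` removes every match and returns the 5 fragments in between.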